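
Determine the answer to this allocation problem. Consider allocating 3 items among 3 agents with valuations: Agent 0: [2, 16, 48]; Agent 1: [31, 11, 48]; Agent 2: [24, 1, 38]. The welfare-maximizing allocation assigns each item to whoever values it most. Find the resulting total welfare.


Step 1: For each item, find the maximum value among all agents.
Step 2: Item 0 -> Agent 1 (value 31)
Step 3: Item 1 -> Agent 0 (value 16)
Step 4: Item 2 -> Agent 0 (value 48)
Step 5: Total welfare = 31 + 16 + 48 = 95

95


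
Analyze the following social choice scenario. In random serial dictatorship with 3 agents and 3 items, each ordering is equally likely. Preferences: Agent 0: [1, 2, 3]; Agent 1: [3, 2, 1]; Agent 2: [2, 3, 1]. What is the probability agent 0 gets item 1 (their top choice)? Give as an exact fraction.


Step 1: Agent 0 wants item 1
Step 2: There are 6 possible orderings of agents
Step 3: In 6 orderings, agent 0 gets item 1
Step 4: Probability = 6/6 = 1

1


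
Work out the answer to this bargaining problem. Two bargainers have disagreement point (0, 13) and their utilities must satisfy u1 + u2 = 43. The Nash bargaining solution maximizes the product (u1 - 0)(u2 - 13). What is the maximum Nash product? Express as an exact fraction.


Step 1: The Nash solution splits surplus symmetrically above the disagreement point
Step 2: u1 = (total + d1 - d2)/2 = (43 + 0 - 13)/2 = 15
Step 3: u2 = (total - d1 + d2)/2 = (43 - 0 + 13)/2 = 28
Step 4: Nash product = (15 - 0) * (28 - 13)
Step 5: = 15 * 15 = 225

225


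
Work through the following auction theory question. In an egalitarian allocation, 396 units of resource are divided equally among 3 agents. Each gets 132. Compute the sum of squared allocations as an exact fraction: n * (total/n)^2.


Step 1: Each agent's share = 396/3 = 132
Step 2: Square of each share = (132)^2 = 17424
Step 3: Sum of squares = 3 * 17424 = 52272

52272


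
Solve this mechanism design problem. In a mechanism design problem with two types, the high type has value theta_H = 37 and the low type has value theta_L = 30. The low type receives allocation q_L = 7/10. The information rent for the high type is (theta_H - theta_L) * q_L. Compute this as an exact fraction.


Step 1: theta_H - theta_L = 37 - 30 = 7
Step 2: Information rent = (theta_H - theta_L) * q_L
Step 3: = 7 * 7/10
Step 4: = 49/10

49/10


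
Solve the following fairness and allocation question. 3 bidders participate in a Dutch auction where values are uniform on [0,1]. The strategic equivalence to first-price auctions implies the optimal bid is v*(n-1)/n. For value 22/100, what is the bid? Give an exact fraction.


Step 1: Dutch auctions are strategically equivalent to first-price auctions
Step 2: The equilibrium bid is b(v) = v*(n-1)/n
Step 3: b = 11/50 * 2/3
Step 4: b = 11/75

11/75


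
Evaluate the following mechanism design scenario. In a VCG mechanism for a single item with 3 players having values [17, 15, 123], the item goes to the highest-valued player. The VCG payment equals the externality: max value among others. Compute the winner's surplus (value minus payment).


Step 1: The winner is the agent with the highest value: agent 2 with value 123
Step 2: Values of other agents: [17, 15]
Step 3: VCG payment = max of others' values = 17
Step 4: Surplus = 123 - 17 = 106

106


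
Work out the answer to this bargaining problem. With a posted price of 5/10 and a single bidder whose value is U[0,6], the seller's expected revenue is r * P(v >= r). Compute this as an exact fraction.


Step 1: Posted price r = 1/2, value support [0,6]
Step 2: P(v >= r) = (6 - 1/2)/6 = 11/12
Step 3: Expected revenue = r * P(v >= r) = 1/2 * 11/12
Step 4: Revenue = 11/24

11/24


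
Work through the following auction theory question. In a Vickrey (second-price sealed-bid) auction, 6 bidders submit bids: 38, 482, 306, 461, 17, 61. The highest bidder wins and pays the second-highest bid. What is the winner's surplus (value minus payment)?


Step 1: Sort bids in descending order: 482, 461, 306, 61, 38, 17
Step 2: The winning bid is the highest: 482
Step 3: The payment equals the second-highest bid: 461
Step 4: Surplus = winner's bid - payment = 482 - 461 = 21

21


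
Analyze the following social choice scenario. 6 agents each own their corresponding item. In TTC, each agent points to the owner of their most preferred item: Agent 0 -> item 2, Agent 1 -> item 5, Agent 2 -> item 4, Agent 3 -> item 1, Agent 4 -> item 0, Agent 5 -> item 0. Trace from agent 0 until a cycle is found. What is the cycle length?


Step 1: Trace the pointer graph from agent 0: 0 -> 2 -> 4 -> 0
Step 2: A cycle is detected when we revisit agent 0
Step 3: The cycle is: 0 -> 2 -> 4 -> 0
Step 4: Cycle length = 3

3


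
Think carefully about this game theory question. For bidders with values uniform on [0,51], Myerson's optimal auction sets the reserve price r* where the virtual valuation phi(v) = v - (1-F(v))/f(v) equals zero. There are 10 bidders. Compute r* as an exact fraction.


Step 1: For U[0,51], F(v) = v/51 and f(v) = 1/51
Step 2: phi(v) = v - (1 - v/51)/(1/51) = v - (51 - v) = 2v - 51
Step 3: Set phi(r*) = 0: 2r* - 51 = 0
Step 4: r* = 51/2 (the number of bidders n = 10 does not enter)

51/2


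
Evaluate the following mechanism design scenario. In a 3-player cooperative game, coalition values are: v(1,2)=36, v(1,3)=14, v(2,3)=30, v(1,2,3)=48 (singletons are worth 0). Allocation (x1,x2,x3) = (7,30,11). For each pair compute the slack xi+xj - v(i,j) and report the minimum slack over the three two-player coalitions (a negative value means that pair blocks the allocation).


Step 1: Slack for coalition (1,2): x1+x2 - v12 = 37 - 36 = 1
Step 2: Slack for coalition (1,3): x1+x3 - v13 = 18 - 14 = 4
Step 3: Slack for coalition (2,3): x2+x3 - v23 = 41 - 30 = 11
Step 4: Minimum slack = min(1, 4, 11) = 1, attained by (1,2); no pair can gain by deviating, so the allocation is in the core

1


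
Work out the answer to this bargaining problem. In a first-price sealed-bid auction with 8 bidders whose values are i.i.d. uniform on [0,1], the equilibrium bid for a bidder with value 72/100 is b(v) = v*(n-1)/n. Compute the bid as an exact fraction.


Step 1: The symmetric BNE bidding function is b(v) = v * (n-1) / n
Step 2: Substitute v = 18/25 and n = 8
Step 3: b = 18/25 * 7/8
Step 4: b = 63/100

63/100


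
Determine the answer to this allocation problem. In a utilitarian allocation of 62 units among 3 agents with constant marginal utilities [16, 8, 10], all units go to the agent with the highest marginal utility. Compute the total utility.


Step 1: The marginal utilities are [16, 8, 10]
Step 2: The highest marginal utility is 16
Step 3: All 62 units go to that agent
Step 4: Total utility = 16 * 62 = 992

992


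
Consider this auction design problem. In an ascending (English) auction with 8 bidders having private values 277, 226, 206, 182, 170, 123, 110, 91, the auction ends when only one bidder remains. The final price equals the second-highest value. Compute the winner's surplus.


Step 1: Identify the highest value: 277
Step 2: Identify the second-highest value: 226
Step 3: The final price = second-highest value = 226
Step 4: Surplus = 277 - 226 = 51

51


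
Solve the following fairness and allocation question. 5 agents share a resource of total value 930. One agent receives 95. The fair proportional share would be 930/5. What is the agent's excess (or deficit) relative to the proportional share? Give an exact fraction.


Step 1: Proportional share = 930/5 = 186
Step 2: Agent's actual allocation = 95
Step 3: Excess = 95 - 186 = -91

-91


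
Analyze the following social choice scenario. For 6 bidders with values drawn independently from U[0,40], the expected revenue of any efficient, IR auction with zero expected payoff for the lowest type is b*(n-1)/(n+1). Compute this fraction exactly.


Step 1: By Revenue Equivalence, expected revenue = b*(n-1)/(n+1)
Step 2: Substituting n = 6, b = 40
Step 3: Revenue = 40*(6-1)/(6+1) = 40*5/7
Step 4: Revenue = 200/7

200/7


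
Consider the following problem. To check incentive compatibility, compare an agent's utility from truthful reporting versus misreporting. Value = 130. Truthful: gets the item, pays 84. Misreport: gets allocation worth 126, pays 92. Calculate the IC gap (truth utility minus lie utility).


Step 1: U(truth) = value - payment = 130 - 84 = 46
Step 2: U(lie) = allocation - payment = 126 - 92 = 34
Step 3: IC gap = 46 - 34 = 12

12


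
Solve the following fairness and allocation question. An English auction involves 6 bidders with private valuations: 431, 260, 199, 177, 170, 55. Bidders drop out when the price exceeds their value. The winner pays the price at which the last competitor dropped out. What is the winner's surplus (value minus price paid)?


Step 1: Identify the highest value: 431
Step 2: Identify the second-highest value: 260
Step 3: The final price = second-highest value = 260
Step 4: Surplus = 431 - 260 = 171

171


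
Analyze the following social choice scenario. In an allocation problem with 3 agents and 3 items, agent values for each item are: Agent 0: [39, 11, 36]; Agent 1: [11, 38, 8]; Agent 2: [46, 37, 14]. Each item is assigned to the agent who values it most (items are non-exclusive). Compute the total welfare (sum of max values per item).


Step 1: For each item, find the maximum value among all agents.
Step 2: Item 0 -> Agent 2 (value 46)
Step 3: Item 1 -> Agent 1 (value 38)
Step 4: Item 2 -> Agent 0 (value 36)
Step 5: Total welfare = 46 + 38 + 36 = 120

120


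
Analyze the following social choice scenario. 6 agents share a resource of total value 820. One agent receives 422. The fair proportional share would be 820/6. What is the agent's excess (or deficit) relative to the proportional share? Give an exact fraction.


Step 1: Proportional share = 820/6 = 410/3
Step 2: Agent's actual allocation = 422
Step 3: Excess = 422 - 410/3 = 856/3

856/3


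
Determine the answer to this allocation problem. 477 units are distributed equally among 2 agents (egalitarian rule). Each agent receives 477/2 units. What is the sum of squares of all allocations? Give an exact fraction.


Step 1: Each agent's share = 477/2
Step 2: Square of each share = (477/2)^2 = 227529/4
Step 3: Sum of squares = 2 * 227529/4 = 227529/2

227529/2


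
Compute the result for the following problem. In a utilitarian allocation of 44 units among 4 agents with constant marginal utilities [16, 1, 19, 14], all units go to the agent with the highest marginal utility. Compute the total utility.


Step 1: The marginal utilities are [16, 1, 19, 14]
Step 2: The highest marginal utility is 19
Step 3: All 44 units go to that agent
Step 4: Total utility = 19 * 44 = 836

836


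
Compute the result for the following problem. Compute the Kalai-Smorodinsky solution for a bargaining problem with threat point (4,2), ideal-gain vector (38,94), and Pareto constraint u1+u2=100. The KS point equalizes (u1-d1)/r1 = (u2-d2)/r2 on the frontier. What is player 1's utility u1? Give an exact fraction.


Step 1: At the KS point, (u1-d1)/r1 = (u2-d2)/r2 = t and u1+u2 = 100
Step 2: u1 = d1 + r1*t and u2 = d2 + r2*t, so (d1 + r1*t) + (d2 + r2*t) = 100
Step 3: t = (100 - 4 - 2)/(38 + 94) = 94/132 = 47/66
Step 4: u1 = d1 + r1*t = 4 + 38 * 47/66 = 1025/33
Step 5: (Check: u2 = d2 + r2*t = 2275/33; u1+u2 = 1025/33 + 2275/33 = 100, on the frontier.)

1025/33


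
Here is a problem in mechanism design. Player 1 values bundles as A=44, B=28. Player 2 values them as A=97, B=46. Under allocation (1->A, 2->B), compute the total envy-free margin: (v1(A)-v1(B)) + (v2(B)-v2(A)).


Step 1: Player 1's margin = v1(A) - v1(B) = 44 - 28 = 16
Step 2: Player 2's margin = v2(B) - v2(A) = 46 - 97 = -51
Step 3: Total margin = 16 + -51 = -35

-35


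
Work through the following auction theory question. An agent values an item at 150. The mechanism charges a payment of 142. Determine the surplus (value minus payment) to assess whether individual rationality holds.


Step 1: Surplus = value - payment = 150 - 142 = 8
Step 2: IR is satisfied (surplus >= 0)

8


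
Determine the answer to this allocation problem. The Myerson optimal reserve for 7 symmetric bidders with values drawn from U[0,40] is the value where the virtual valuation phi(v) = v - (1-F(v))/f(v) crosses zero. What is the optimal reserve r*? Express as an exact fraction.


Step 1: For U[0,40], F(v) = v/40 and f(v) = 1/40
Step 2: phi(v) = v - (1 - v/40)/(1/40) = v - (40 - v) = 2v - 40
Step 3: Set phi(r*) = 0: 2r* - 40 = 0
Step 4: r* = 40/2 = 20 (the number of bidders n = 7 does not enter)

20


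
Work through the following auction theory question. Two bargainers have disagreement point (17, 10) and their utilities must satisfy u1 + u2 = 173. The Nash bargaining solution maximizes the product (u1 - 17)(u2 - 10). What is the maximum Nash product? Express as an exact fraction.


Step 1: The Nash solution splits surplus symmetrically above the disagreement point
Step 2: u1 = (total + d1 - d2)/2 = (173 + 17 - 10)/2 = 90
Step 3: u2 = (total - d1 + d2)/2 = (173 - 17 + 10)/2 = 83
Step 4: Nash product = (90 - 17) * (83 - 10)
Step 5: = 73 * 73 = 5329

5329


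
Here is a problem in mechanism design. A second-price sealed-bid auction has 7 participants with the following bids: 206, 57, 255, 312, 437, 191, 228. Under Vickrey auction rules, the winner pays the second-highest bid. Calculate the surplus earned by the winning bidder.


Step 1: Sort bids in descending order: 437, 312, 255, 228, 206, 191, 57
Step 2: The winning bid is the highest: 437
Step 3: The payment equals the second-highest bid: 312
Step 4: Surplus = winner's bid - payment = 437 - 312 = 125

125


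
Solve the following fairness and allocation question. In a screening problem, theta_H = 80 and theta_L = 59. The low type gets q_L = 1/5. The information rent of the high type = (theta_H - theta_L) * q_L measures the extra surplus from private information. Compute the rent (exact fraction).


Step 1: theta_H - theta_L = 80 - 59 = 21
Step 2: Information rent = (theta_H - theta_L) * q_L
Step 3: = 21 * 1/5
Step 4: = 21/5

21/5


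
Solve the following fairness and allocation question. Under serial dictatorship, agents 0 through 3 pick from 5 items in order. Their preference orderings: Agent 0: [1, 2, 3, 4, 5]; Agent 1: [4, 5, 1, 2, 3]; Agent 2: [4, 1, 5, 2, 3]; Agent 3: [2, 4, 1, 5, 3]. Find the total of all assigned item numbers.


Step 1: Agent 0 picks item 1
Step 2: Agent 1 picks item 4
Step 3: Agent 2 picks item 5
Step 4: Agent 3 picks item 2
Step 5: Sum = 1 + 4 + 5 + 2 = 12

12


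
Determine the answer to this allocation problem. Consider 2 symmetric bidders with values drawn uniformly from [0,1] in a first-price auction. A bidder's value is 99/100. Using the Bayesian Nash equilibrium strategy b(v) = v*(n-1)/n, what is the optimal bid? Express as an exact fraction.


Step 1: The symmetric BNE bidding function is b(v) = v * (n-1) / n
Step 2: Substitute v = 99/100 and n = 2
Step 3: b = 99/100 * 1/2
Step 4: b = 99/200

99/200


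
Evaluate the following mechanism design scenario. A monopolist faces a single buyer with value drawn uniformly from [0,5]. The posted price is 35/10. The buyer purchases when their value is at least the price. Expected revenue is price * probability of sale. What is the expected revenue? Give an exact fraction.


Step 1: Posted price r = 7/2, value support [0,5]
Step 2: P(v >= r) = (5 - 7/2)/5 = 3/10
Step 3: Expected revenue = r * P(v >= r) = 7/2 * 3/10
Step 4: Revenue = 21/20

21/20


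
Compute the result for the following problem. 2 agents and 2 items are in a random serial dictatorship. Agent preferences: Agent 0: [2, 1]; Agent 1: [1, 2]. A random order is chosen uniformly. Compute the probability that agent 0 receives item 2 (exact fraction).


Step 1: Agent 0 wants item 2
Step 2: There are 2 possible orderings of agents
Step 3: In 2 orderings, agent 0 gets item 2
Step 4: Probability = 2/2 = 1

1


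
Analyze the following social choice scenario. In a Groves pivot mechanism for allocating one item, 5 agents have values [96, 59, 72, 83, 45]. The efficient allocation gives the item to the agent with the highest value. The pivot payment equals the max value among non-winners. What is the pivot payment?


Step 1: The efficient winner is agent 0 with value 96
Step 2: Other agents' values: [59, 72, 83, 45]
Step 3: Pivot payment = max(others) = 83
Step 4: The winner pays 83

83


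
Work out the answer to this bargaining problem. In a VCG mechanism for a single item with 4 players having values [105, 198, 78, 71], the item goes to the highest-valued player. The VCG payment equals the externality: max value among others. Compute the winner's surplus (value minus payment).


Step 1: The winner is the agent with the highest value: agent 1 with value 198
Step 2: Values of other agents: [105, 78, 71]
Step 3: VCG payment = max of others' values = 105
Step 4: Surplus = 198 - 105 = 93

93


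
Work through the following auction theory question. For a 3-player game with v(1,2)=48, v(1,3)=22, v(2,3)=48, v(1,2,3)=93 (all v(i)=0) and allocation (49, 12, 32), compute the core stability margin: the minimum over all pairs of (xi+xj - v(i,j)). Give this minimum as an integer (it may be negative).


Step 1: Slack for coalition (1,2): x1+x2 - v12 = 61 - 48 = 13
Step 2: Slack for coalition (1,3): x1+x3 - v13 = 81 - 22 = 59
Step 3: Slack for coalition (2,3): x2+x3 - v23 = 44 - 48 = -4
Step 4: Minimum slack = min(13, 59, -4) = -4, attained by (2,3); coalition (2,3) can block (slack < 0), so the allocation is not in the core

-4


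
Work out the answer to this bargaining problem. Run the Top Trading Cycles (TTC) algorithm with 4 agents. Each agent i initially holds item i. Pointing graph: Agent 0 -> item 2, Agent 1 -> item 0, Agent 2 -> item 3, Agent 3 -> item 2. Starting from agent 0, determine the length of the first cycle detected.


Step 1: Trace the pointer graph from agent 0: 0 -> 2 -> 3 -> 2
Step 2: A cycle is detected when we revisit agent 2
Step 3: The cycle is: 2 -> 3 -> 2
Step 4: Cycle length = 2

2


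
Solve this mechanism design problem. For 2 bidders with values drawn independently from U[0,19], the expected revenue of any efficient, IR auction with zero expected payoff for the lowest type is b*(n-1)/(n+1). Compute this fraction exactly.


Step 1: By Revenue Equivalence, expected revenue = b*(n-1)/(n+1)
Step 2: Substituting n = 2, b = 19
Step 3: Revenue = 19*(2-1)/(2+1) = 19*1/3
Step 4: Revenue = 19/3

19/3


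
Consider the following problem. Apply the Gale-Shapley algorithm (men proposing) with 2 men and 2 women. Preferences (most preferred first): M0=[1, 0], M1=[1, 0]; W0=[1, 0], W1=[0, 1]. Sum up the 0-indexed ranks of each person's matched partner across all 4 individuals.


Step 1: Run Gale-Shapley (men propose, women hold best offer):
  M0 proposes to W1; she accepts
  M1 proposes to W1; rejected
  M1 proposes to W0; she accepts
Step 2: Final matching: W0-M1, W1-M0
Step 3: 0-indexed ranks (man's rank of his match, then woman's): 1 + 0 + 0 + 0
Step 4: Total rank sum = 1

1


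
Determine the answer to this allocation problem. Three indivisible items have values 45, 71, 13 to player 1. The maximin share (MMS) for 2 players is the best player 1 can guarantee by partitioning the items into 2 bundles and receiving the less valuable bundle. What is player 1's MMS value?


Step 1: Item values = 45, 71, 13
Step 2: Enumerate all 2-bundle partitions and take the smaller bundle:
  Partition 1: {45} vs {71,13} -> bundles 45, 84; min = 45
  Partition 2: {71} vs {45,13} -> bundles 71, 58; min = 58
  Partition 3: {13} vs {45,71} -> bundles 13, 116; min = 13
Step 3: MMS = max(45, 58, 13) = 58

58


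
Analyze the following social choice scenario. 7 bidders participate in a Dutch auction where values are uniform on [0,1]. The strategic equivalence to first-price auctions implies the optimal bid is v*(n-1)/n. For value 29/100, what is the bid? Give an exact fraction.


Step 1: Dutch auctions are strategically equivalent to first-price auctions
Step 2: The equilibrium bid is b(v) = v*(n-1)/n
Step 3: b = 29/100 * 6/7
Step 4: b = 87/350

87/350


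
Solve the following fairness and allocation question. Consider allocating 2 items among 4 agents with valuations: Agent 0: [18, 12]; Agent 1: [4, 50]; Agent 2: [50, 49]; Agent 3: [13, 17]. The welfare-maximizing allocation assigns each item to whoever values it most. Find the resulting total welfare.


Step 1: For each item, find the maximum value among all agents.
Step 2: Item 0 -> Agent 2 (value 50)
Step 3: Item 1 -> Agent 1 (value 50)
Step 4: Total welfare = 50 + 50 = 100

100


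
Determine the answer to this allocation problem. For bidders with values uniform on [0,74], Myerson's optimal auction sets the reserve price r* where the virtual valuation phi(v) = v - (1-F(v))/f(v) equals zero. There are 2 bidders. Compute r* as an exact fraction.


Step 1: For U[0,74], F(v) = v/74 and f(v) = 1/74
Step 2: phi(v) = v - (1 - v/74)/(1/74) = v - (74 - v) = 2v - 74
Step 3: Set phi(r*) = 0: 2r* - 74 = 0
Step 4: r* = 74/2 = 37 (the number of bidders n = 2 does not enter)

37


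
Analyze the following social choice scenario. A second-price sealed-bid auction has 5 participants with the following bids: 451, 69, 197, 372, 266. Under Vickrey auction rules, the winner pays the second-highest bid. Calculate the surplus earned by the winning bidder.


Step 1: Sort bids in descending order: 451, 372, 266, 197, 69
Step 2: The winning bid is the highest: 451
Step 3: The payment equals the second-highest bid: 372
Step 4: Surplus = winner's bid - payment = 451 - 372 = 79

79


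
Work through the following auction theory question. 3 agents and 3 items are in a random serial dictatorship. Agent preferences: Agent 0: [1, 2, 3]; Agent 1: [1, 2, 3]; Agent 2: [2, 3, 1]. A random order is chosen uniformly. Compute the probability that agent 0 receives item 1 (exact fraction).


Step 1: Agent 0 wants item 1
Step 2: There are 6 possible orderings of agents
Step 3: In 3 orderings, agent 0 gets item 1
Step 4: Probability = 3/6 = 1/2

1/2


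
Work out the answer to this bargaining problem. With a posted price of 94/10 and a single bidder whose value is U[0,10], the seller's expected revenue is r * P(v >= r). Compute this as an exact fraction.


Step 1: Posted price r = 47/5, value support [0,10]
Step 2: P(v >= r) = (10 - 47/5)/10 = 3/50
Step 3: Expected revenue = r * P(v >= r) = 47/5 * 3/50
Step 4: Revenue = 141/250

141/250


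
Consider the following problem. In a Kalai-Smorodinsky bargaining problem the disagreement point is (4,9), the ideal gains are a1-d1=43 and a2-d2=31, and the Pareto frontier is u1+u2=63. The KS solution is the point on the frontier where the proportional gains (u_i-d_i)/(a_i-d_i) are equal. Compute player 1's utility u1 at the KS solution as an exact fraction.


Step 1: At the KS point, (u1-d1)/r1 = (u2-d2)/r2 = t and u1+u2 = 63
Step 2: u1 = d1 + r1*t and u2 = d2 + r2*t, so (d1 + r1*t) + (d2 + r2*t) = 63
Step 3: t = (63 - 4 - 9)/(43 + 31) = 50/74 = 25/37
Step 4: u1 = d1 + r1*t = 4 + 43 * 25/37 = 1223/37
Step 5: (Check: u2 = d2 + r2*t = 1108/37; u1+u2 = 1223/37 + 1108/37 = 63, on the frontier.)

1223/37


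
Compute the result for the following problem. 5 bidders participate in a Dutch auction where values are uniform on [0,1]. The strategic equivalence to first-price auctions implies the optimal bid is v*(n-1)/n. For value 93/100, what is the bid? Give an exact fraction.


Step 1: Dutch auctions are strategically equivalent to first-price auctions
Step 2: The equilibrium bid is b(v) = v*(n-1)/n
Step 3: b = 93/100 * 4/5
Step 4: b = 93/125

93/125


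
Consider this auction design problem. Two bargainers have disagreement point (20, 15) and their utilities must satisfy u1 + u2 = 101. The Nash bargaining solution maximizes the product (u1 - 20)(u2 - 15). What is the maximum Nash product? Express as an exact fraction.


Step 1: The Nash solution splits surplus symmetrically above the disagreement point
Step 2: u1 = (total + d1 - d2)/2 = (101 + 20 - 15)/2 = 53
Step 3: u2 = (total - d1 + d2)/2 = (101 - 20 + 15)/2 = 48
Step 4: Nash product = (53 - 20) * (48 - 15)
Step 5: = 33 * 33 = 1089

1089


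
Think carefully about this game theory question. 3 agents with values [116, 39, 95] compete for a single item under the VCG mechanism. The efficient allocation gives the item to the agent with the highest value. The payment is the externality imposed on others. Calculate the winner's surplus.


Step 1: The winner is the agent with the highest value: agent 0 with value 116
Step 2: Values of other agents: [39, 95]
Step 3: VCG payment = max of others' values = 95
Step 4: Surplus = 116 - 95 = 21

21


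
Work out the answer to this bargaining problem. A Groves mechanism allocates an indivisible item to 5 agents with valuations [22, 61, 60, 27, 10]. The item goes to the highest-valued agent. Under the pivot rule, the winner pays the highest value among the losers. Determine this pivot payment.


Step 1: The efficient winner is agent 1 with value 61
Step 2: Other agents' values: [22, 60, 27, 10]
Step 3: Pivot payment = max(others) = 60
Step 4: The winner pays 60

60


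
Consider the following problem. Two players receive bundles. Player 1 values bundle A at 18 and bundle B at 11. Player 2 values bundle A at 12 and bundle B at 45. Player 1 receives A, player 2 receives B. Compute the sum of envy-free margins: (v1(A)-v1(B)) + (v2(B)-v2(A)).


Step 1: Player 1's margin = v1(A) - v1(B) = 18 - 11 = 7
Step 2: Player 2's margin = v2(B) - v2(A) = 45 - 12 = 33
Step 3: Total margin = 7 + 33 = 40

40


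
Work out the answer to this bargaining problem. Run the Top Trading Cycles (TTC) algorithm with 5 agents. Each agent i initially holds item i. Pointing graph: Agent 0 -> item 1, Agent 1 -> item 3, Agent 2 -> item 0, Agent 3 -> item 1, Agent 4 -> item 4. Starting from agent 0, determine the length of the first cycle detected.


Step 1: Trace the pointer graph from agent 0: 0 -> 1 -> 3 -> 1
Step 2: A cycle is detected when we revisit agent 1
Step 3: The cycle is: 1 -> 3 -> 1
Step 4: Cycle length = 2

2


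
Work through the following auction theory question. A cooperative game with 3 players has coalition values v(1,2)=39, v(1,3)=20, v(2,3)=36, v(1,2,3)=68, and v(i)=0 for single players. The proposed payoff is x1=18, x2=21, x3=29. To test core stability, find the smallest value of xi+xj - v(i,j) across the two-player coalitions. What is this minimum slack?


Step 1: Slack for coalition (1,2): x1+x2 - v12 = 39 - 39 = 0
Step 2: Slack for coalition (1,3): x1+x3 - v13 = 47 - 20 = 27
Step 3: Slack for coalition (2,3): x2+x3 - v23 = 50 - 36 = 14
Step 4: Minimum slack = min(0, 27, 14) = 0, attained by (1,2); no pair can gain by deviating, so the allocation is in the core

0


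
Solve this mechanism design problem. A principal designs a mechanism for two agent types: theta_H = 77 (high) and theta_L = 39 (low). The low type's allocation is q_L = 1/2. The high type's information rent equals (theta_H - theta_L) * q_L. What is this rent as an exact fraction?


Step 1: theta_H - theta_L = 77 - 39 = 38
Step 2: Information rent = (theta_H - theta_L) * q_L
Step 3: = 38 * 1/2
Step 4: = 19

19


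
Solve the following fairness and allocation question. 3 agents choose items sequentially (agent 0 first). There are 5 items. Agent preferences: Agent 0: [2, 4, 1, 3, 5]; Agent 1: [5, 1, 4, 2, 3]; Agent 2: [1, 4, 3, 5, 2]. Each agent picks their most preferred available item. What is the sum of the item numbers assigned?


Step 1: Agent 0 picks item 2
Step 2: Agent 1 picks item 5
Step 3: Agent 2 picks item 1
Step 4: Sum = 2 + 5 + 1 = 8

8


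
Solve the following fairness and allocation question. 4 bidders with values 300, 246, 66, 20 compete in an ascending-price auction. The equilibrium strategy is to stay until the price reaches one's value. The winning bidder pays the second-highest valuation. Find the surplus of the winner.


Step 1: Identify the highest value: 300
Step 2: Identify the second-highest value: 246
Step 3: The final price = second-highest value = 246
Step 4: Surplus = 300 - 246 = 54

54


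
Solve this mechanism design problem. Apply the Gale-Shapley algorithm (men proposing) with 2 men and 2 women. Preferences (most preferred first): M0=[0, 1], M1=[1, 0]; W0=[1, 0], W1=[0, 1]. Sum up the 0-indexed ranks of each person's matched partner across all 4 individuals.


Step 1: Run Gale-Shapley (men propose, women hold best offer):
  M0 proposes to W0; she accepts
  M1 proposes to W1; she accepts
Step 2: Final matching: W0-M0, W1-M1
Step 3: 0-indexed ranks (man's rank of his match, then woman's): 0 + 1 + 0 + 1
Step 4: Total rank sum = 2

2


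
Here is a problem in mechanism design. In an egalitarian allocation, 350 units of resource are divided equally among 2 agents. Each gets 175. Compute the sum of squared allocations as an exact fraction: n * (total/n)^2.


Step 1: Each agent's share = 350/2 = 175
Step 2: Square of each share = (175)^2 = 30625
Step 3: Sum of squares = 2 * 30625 = 61250

61250


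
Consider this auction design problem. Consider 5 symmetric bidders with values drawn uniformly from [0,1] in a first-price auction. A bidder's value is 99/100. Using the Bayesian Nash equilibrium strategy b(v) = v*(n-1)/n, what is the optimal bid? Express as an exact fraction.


Step 1: The symmetric BNE bidding function is b(v) = v * (n-1) / n
Step 2: Substitute v = 99/100 and n = 5
Step 3: b = 99/100 * 4/5
Step 4: b = 99/125

99/125


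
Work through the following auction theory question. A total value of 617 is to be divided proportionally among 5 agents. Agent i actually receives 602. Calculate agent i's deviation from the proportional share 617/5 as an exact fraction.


Step 1: Proportional share = 617/5
Step 2: Agent's actual allocation = 602
Step 3: Excess = 602 - 617/5 = 2393/5

2393/5


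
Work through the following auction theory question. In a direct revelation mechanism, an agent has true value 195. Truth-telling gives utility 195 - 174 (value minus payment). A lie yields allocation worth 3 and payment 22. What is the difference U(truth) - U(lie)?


Step 1: U(truth) = value - payment = 195 - 174 = 21
Step 2: U(lie) = allocation - payment = 3 - 22 = -19
Step 3: IC gap = 21 - (-19) = 40

40


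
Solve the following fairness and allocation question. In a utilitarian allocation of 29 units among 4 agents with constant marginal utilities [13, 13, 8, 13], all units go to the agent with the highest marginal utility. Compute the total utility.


Step 1: The marginal utilities are [13, 13, 8, 13]
Step 2: The highest marginal utility is 13
Step 3: All 29 units go to that agent
Step 4: Total utility = 13 * 29 = 377

377


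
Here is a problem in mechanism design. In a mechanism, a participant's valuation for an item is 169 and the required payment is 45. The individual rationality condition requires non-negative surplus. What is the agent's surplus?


Step 1: Surplus = value - payment = 169 - 45 = 124
Step 2: IR is satisfied (surplus >= 0)

124


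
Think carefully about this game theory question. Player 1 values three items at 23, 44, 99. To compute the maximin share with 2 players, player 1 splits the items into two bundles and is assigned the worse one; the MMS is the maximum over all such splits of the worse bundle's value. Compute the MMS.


Step 1: Item values = 23, 44, 99
Step 2: Enumerate all 2-bundle partitions and take the smaller bundle:
  Partition 1: {23} vs {44,99} -> bundles 23, 143; min = 23
  Partition 2: {44} vs {23,99} -> bundles 44, 122; min = 44
  Partition 3: {99} vs {23,44} -> bundles 99, 67; min = 67
Step 3: MMS = max(23, 44, 67) = 67

67


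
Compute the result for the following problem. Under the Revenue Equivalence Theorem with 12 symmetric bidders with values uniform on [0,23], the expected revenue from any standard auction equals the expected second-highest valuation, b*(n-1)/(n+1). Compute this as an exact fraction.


Step 1: By Revenue Equivalence, expected revenue = b*(n-1)/(n+1)
Step 2: Substituting n = 12, b = 23
Step 3: Revenue = 23*(12-1)/(12+1) = 23*11/13
Step 4: Revenue = 253/13

253/13


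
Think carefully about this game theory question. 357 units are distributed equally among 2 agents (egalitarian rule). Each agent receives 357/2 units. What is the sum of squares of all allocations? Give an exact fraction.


Step 1: Each agent's share = 357/2
Step 2: Square of each share = (357/2)^2 = 127449/4
Step 3: Sum of squares = 2 * 127449/4 = 127449/2

127449/2


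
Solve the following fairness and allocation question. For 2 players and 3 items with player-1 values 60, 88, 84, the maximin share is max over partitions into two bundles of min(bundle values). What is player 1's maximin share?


Step 1: Item values = 60, 88, 84
Step 2: Enumerate all 2-bundle partitions and take the smaller bundle:
  Partition 1: {60} vs {88,84} -> bundles 60, 172; min = 60
  Partition 2: {88} vs {60,84} -> bundles 88, 144; min = 88
  Partition 3: {84} vs {60,88} -> bundles 84, 148; min = 84
Step 3: MMS = max(60, 88, 84) = 88

88


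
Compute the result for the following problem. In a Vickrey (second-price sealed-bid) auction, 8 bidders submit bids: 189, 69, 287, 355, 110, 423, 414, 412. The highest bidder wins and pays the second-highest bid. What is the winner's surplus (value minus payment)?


Step 1: Sort bids in descending order: 423, 414, 412, 355, 287, 189, 110, 69
Step 2: The winning bid is the highest: 423
Step 3: The payment equals the second-highest bid: 414
Step 4: Surplus = winner's bid - payment = 423 - 414 = 9

9


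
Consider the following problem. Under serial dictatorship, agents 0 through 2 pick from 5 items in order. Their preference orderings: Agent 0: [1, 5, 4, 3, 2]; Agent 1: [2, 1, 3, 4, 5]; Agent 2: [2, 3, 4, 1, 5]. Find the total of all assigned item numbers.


Step 1: Agent 0 picks item 1
Step 2: Agent 1 picks item 2
Step 3: Agent 2 picks item 3
Step 4: Sum = 1 + 2 + 3 = 6

6


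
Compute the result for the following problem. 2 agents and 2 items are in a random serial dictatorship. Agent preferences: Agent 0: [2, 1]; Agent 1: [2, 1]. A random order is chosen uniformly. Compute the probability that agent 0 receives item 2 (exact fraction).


Step 1: Agent 0 wants item 2
Step 2: There are 2 possible orderings of agents
Step 3: In 1 orderings, agent 0 gets item 2
Step 4: Probability = 1/2

1/2


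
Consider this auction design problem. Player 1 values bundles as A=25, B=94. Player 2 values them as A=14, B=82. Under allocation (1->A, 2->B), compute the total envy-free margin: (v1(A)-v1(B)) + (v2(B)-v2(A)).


Step 1: Player 1's margin = v1(A) - v1(B) = 25 - 94 = -69
Step 2: Player 2's margin = v2(B) - v2(A) = 82 - 14 = 68
Step 3: Total margin = -69 + 68 = -1

-1


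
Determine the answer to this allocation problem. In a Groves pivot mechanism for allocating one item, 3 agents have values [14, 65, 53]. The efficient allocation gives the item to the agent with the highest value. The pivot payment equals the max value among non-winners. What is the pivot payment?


Step 1: The efficient winner is agent 1 with value 65
Step 2: Other agents' values: [14, 53]
Step 3: Pivot payment = max(others) = 53
Step 4: The winner pays 53

53


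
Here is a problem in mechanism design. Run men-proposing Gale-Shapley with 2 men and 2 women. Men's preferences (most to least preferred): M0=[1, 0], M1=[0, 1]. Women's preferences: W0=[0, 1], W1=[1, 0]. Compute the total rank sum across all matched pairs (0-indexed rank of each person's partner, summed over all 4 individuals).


Step 1: Run Gale-Shapley (men propose, women hold best offer):
  M0 proposes to W1; she accepts
  M1 proposes to W0; she accepts
Step 2: Final matching: W0-M1, W1-M0
Step 3: 0-indexed ranks (man's rank of his match, then woman's): 0 + 1 + 0 + 1
Step 4: Total rank sum = 2

2


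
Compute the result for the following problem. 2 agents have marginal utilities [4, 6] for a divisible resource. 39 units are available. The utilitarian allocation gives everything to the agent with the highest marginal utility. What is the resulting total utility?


Step 1: The marginal utilities are [4, 6]
Step 2: The highest marginal utility is 6
Step 3: All 39 units go to that agent
Step 4: Total utility = 6 * 39 = 234

234


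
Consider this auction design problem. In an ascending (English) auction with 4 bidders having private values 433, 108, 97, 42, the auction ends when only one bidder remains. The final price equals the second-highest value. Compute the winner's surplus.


Step 1: Identify the highest value: 433
Step 2: Identify the second-highest value: 108
Step 3: The final price = second-highest value = 108
Step 4: Surplus = 433 - 108 = 325

325


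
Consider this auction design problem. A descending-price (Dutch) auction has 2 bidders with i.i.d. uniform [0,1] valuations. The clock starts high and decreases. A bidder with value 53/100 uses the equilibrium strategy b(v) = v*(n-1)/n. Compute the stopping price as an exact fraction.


Step 1: Dutch auctions are strategically equivalent to first-price auctions
Step 2: The equilibrium bid is b(v) = v*(n-1)/n
Step 3: b = 53/100 * 1/2
Step 4: b = 53/200

53/200


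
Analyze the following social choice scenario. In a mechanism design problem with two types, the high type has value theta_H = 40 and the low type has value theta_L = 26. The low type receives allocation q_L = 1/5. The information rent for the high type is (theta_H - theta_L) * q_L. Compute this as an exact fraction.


Step 1: theta_H - theta_L = 40 - 26 = 14
Step 2: Information rent = (theta_H - theta_L) * q_L
Step 3: = 14 * 1/5
Step 4: = 14/5

14/5


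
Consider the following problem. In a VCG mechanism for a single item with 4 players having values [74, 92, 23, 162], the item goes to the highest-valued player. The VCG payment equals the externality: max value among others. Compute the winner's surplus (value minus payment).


Step 1: The winner is the agent with the highest value: agent 3 with value 162
Step 2: Values of other agents: [74, 92, 23]
Step 3: VCG payment = max of others' values = 92
Step 4: Surplus = 162 - 92 = 70

70


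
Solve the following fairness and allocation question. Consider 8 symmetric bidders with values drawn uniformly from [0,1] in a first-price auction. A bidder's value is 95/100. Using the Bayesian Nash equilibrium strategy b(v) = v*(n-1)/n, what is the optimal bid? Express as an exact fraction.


Step 1: The symmetric BNE bidding function is b(v) = v * (n-1) / n
Step 2: Substitute v = 19/20 and n = 8
Step 3: b = 19/20 * 7/8
Step 4: b = 133/160

133/160


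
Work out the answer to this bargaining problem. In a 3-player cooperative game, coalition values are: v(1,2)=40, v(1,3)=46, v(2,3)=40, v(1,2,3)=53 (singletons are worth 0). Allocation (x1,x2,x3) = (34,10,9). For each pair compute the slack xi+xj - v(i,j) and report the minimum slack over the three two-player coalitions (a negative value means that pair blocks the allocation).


Step 1: Slack for coalition (1,2): x1+x2 - v12 = 44 - 40 = 4
Step 2: Slack for coalition (1,3): x1+x3 - v13 = 43 - 46 = -3
Step 3: Slack for coalition (2,3): x2+x3 - v23 = 19 - 40 = -21
Step 4: Minimum slack = min(4, -3, -21) = -21, attained by (2,3); coalition (2,3) can block (slack < 0), so the allocation is not in the core

-21


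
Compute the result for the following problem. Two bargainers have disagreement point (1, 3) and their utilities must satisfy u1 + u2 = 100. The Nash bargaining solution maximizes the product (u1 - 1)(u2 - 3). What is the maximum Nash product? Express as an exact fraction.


Step 1: The Nash solution splits surplus symmetrically above the disagreement point
Step 2: u1 = (total + d1 - d2)/2 = (100 + 1 - 3)/2 = 49
Step 3: u2 = (total - d1 + d2)/2 = (100 - 1 + 3)/2 = 51
Step 4: Nash product = (49 - 1) * (51 - 3)
Step 5: = 48 * 48 = 2304

2304
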